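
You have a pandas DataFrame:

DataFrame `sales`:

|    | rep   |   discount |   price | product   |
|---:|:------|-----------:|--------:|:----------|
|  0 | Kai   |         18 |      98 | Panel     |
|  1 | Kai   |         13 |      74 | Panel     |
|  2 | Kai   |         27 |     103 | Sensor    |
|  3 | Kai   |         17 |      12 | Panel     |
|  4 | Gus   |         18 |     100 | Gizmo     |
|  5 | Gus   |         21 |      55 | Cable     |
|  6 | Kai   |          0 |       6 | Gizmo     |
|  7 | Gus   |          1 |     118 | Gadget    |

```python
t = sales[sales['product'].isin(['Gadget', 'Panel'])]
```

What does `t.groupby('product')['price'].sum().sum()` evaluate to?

filter rows where product in ['Gadget', 'Panel']:
   rep  discount  price product
0  Kai        18     98   Panel
1  Kai        13     74   Panel
3  Kai        17     12   Panel
7  Gus         1    118  Gadget
group by product, sum of price:
product
Gadget    118
Panel     184
Name: price, dtype: int64
sum of the resulting series → 302

302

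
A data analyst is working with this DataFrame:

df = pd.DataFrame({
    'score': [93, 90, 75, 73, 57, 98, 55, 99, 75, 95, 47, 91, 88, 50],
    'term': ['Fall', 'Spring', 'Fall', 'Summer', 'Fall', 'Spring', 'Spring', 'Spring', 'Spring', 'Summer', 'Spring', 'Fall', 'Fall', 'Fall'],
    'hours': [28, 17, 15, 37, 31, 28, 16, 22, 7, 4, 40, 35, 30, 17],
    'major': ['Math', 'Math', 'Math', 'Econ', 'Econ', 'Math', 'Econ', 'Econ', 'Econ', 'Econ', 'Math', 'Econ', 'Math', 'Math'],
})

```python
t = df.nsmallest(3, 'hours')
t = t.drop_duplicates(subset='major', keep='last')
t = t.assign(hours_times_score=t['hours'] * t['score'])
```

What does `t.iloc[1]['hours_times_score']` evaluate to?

1125

take 3 rows with smallest hours:
   score    term  hours major
9     95  Summer      4  Econ
8     75  Spring      7  Econ
2     75    Fall     15  Math
drop duplicate major (keep=last):
   score    term  hours major
8     75  Spring      7  Econ
2     75    Fall     15  Math
add column hours_times_score = t['hours'] * t['score']:
   score    term  hours major  hours_times_score
8     75  Spring      7  Econ                525
2     75    Fall     15  Math               1125
So iloc[1]['hours_times_score'] = 1125.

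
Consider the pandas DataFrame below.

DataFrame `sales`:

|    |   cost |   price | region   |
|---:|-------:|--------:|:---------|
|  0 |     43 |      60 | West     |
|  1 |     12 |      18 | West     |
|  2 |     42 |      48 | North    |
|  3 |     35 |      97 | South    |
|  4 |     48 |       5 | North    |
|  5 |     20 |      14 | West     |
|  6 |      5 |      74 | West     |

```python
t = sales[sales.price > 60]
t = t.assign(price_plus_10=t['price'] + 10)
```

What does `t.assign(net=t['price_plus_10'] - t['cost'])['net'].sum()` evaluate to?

151

filter rows where price > 60:
   cost  price region
3    35     97  South
6     5     74   West
add column price_plus_10 = t['price'] + 10:
   cost  price region  price_plus_10
3    35     97  South            107
6     5     74   West             84
add column net = t['price_plus_10'] - t['cost']:
   cost  price region  price_plus_10  net
3    35     97  South            107   72
6     5     74   West             84   79
So sum() = 151.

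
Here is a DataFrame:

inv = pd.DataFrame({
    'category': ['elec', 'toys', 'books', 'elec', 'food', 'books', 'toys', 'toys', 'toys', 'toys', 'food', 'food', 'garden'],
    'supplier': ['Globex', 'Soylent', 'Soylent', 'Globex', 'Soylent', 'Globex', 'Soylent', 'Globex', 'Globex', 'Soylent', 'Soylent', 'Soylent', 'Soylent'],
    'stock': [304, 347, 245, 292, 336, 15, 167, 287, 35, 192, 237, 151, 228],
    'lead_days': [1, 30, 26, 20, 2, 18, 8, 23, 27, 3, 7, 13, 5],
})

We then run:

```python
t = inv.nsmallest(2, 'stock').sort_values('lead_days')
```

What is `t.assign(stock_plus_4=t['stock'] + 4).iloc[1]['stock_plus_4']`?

39

take 2 rows with smallest stock:
  category supplier  stock  lead_days
5    books   Globex     15         18
8     toys   Globex     35         27
sort by lead_days:
  category supplier  stock  lead_days
5    books   Globex     15         18
8     toys   Globex     35         27
add column stock_plus_4 = t['stock'] + 4:
  category supplier  stock  lead_days  stock_plus_4
5    books   Globex     15         18            19
8     toys   Globex     35         27            39
The value at position 1, column 'stock_plus_4' is 39.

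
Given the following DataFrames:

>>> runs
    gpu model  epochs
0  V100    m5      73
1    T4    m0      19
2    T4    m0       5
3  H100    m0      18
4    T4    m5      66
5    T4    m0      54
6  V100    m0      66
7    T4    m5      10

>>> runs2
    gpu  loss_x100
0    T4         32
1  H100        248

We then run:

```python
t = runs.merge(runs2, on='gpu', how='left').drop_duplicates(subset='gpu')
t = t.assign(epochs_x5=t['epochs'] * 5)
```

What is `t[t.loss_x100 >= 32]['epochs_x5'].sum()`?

185

merge on 'gpu' (how='left') → 8 rows:
    gpu model  epochs  loss_x100
0  V100    m5      73        NaN
1    T4    m0      19       32.0
2    T4    m0       5       32.0
3  H100    m0      18      248.0
4    T4    m5      66       32.0
5    T4    m0      54       32.0
6  V100    m0      66        NaN
7    T4    m5      10       32.0
drop duplicate gpu (keep=first):
    gpu model  epochs  loss_x100
0  V100    m5      73        NaN
1    T4    m0      19       32.0
3  H100    m0      18      248.0
add column epochs_x5 = t['epochs'] * 5:
    gpu model  epochs  loss_x100  epochs_x5
0  V100    m5      73        NaN        365
1    T4    m0      19       32.0         95
3  H100    m0      18      248.0         90
filter rows where loss_x100 >= 32:
    gpu model  epochs  loss_x100  epochs_x5
1    T4    m0      19       32.0         95
3  H100    m0      18      248.0         90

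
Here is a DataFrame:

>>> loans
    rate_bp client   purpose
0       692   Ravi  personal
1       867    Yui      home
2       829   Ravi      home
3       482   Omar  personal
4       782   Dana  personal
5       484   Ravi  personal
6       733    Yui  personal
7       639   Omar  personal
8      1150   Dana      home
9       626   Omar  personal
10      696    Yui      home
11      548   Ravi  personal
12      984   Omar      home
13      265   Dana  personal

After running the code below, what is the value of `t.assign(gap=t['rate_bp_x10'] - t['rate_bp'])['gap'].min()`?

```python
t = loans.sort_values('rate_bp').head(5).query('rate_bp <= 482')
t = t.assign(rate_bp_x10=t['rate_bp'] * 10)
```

2385

sort by rate_bp:
    rate_bp client   purpose
13      265   Dana  personal
3       482   Omar  personal
5       484   Ravi  personal
11      548   Ravi  personal
9       626   Omar  personal
7       639   Omar  personal
0       692   Ravi  personal
10      696    Yui      home
6       733    Yui  personal
4       782   Dana  personal
2       829   Ravi      home
1       867    Yui      home
12      984   Omar      home
8      1150   Dana      home
take first 5 rows:
    rate_bp client   purpose
13      265   Dana  personal
3       482   Omar  personal
5       484   Ravi  personal
11      548   Ravi  personal
9       626   Omar  personal
filter rows where rate_bp <= 482:
    rate_bp client   purpose
13      265   Dana  personal
3       482   Omar  personal
add column rate_bp_x10 = t['rate_bp'] * 10:
    rate_bp client   purpose  rate_bp_x10
13      265   Dana  personal         2650
3       482   Omar  personal         4820
add column gap = t['rate_bp_x10'] - t['rate_bp']:
    rate_bp client   purpose  rate_bp_x10   gap
13      265   Dana  personal         2650  2385
3       482   Omar  personal         4820  4338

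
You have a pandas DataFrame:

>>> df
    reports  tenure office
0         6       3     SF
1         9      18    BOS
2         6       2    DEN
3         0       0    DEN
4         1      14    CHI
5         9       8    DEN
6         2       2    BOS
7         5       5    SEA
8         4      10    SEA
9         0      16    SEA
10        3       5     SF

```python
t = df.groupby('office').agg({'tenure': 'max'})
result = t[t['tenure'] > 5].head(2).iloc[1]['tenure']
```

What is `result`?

group by office, max of tenure:
        tenure
office        
BOS         18
CHI         14
DEN          8
SEA         16
SF           5
filter rows where tenure > 5:
        tenure
office        
BOS         18
CHI         14
DEN          8
SEA         16
take first 2 rows:
        tenure
office        
BOS         18
CHI         14

14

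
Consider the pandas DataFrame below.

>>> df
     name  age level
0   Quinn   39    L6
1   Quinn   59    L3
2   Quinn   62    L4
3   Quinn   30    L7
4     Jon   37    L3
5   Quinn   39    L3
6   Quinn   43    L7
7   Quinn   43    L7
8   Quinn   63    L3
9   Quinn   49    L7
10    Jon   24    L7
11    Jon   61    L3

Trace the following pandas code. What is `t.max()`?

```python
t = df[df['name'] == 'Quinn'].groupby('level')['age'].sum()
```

filter rows where name == 'Quinn':
    name  age level
0  Quinn   39    L6
1  Quinn   59    L3
2  Quinn   62    L4
3  Quinn   30    L7
5  Quinn   39    L3
6  Quinn   43    L7
7  Quinn   43    L7
8  Quinn   63    L3
9  Quinn   49    L7
group by level, sum of age:
level
L3    161
L4     62
L6     39
L7    165
Name: age, dtype: int64
Finally, max of the resulting series = 165.

165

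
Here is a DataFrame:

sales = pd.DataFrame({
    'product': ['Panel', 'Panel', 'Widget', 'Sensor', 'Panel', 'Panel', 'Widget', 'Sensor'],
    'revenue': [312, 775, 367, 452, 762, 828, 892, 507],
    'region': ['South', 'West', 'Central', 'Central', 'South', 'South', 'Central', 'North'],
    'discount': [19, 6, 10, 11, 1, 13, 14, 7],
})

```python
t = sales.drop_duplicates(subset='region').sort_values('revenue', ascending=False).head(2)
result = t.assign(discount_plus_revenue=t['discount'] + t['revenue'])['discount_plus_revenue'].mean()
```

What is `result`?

drop duplicate region (keep=first):
  product  revenue   region  discount
0   Panel      312    South        19
1   Panel      775     West         6
2  Widget      367  Central        10
7  Sensor      507    North         7
sort by revenue descending:
  product  revenue   region  discount
1   Panel      775     West         6
7  Sensor      507    North         7
2  Widget      367  Central        10
0   Panel      312    South        19
take first 2 rows:
  product  revenue region  discount
1   Panel      775   West         6
7  Sensor      507  North         7
add column discount_plus_revenue = t['discount'] + t['revenue']:
  product  revenue region  discount  discount_plus_revenue
1   Panel      775   West         6                    781
7  Sensor      507  North         7                    514

647.5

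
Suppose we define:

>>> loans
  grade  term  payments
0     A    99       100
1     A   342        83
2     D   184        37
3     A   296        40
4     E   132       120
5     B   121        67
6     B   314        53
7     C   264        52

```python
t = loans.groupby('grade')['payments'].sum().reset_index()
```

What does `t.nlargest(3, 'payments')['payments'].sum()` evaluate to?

463

group by grade, sum of payments:
grade
A    223
B    120
C     52
D     37
E    120
Name: payments, dtype: int64
reset_index():
  grade  payments
0     A       223
1     B       120
2     C        52
3     D        37
4     E       120
take 3 rows with largest payments:
  grade  payments
0     A       223
1     B       120
4     E       120
So sum() = 463.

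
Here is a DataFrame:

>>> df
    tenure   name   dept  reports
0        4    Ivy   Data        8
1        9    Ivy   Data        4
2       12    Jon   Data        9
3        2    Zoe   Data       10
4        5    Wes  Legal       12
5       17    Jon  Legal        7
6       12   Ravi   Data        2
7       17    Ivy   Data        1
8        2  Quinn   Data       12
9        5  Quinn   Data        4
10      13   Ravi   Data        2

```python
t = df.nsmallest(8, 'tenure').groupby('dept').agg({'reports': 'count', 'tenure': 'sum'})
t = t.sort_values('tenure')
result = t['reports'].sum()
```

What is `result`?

8

take 8 rows with smallest tenure:
   tenure   name   dept  reports
3       2    Zoe   Data       10
8       2  Quinn   Data       12
0       4    Ivy   Data        8
4       5    Wes  Legal       12
9       5  Quinn   Data        4
1       9    Ivy   Data        4
2      12    Jon   Data        9
6      12   Ravi   Data        2
group by dept: count(reports), sum(tenure):
       reports  tenure
dept                  
Data         7      46
Legal        1       5
sort by tenure:
       reports  tenure
dept                  
Legal        1       5
Data         7      46
Taking the sum of column 'reports' gives 8.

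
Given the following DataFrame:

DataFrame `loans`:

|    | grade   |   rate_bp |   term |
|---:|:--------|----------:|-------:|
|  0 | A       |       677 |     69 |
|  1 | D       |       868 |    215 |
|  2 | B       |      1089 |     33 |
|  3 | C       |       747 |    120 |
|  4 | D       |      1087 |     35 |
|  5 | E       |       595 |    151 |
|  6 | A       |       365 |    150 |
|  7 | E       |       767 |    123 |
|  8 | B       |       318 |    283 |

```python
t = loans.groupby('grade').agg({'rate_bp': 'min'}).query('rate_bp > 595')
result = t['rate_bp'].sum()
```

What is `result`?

group by grade, min of rate_bp:
       rate_bp
grade         
A          365
B          318
C          747
D          868
E          595
filter rows where rate_bp > 595:
       rate_bp
grade         
C          747
D          868
Finally, sum of column 'rate_bp' = 1615.

1615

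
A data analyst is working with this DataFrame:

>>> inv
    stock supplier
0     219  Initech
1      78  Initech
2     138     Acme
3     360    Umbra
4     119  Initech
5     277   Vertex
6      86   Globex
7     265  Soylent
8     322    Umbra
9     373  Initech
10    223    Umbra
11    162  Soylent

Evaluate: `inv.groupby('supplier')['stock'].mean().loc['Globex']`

86.0

group by supplier, mean of stock:
supplier
Acme       138.000000
Globex      86.000000
Initech    197.250000
Soylent    213.500000
Umbra      301.666667
Vertex     277.000000
Name: stock, dtype: float64
Then the value at index 'Globex': 86.0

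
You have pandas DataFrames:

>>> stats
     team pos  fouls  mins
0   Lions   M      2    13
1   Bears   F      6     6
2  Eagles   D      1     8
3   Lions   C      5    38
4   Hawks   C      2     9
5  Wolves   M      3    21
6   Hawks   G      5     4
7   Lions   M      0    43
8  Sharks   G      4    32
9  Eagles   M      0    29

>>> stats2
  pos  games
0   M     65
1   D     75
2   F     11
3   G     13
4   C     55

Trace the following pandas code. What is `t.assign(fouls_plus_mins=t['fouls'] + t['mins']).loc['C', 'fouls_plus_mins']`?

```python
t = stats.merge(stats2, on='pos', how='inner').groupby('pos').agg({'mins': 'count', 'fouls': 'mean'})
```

merge on 'pos' (how='inner') → 10 rows:
     team pos  fouls  mins  games
0   Lions   M      2    13     65
1   Bears   F      6     6     11
2  Eagles   D      1     8     75
3   Lions   C      5    38     55
4   Hawks   C      2     9     55
5  Wolves   M      3    21     65
6   Hawks   G      5     4     13
7   Lions   M      0    43     65
8  Sharks   G      4    32     13
9  Eagles   M      0    29     65
group by pos: count(mins), mean(fouls):
     mins  fouls
pos             
C       2   3.50
D       1   1.00
F       1   6.00
G       2   4.50
M       4   1.25
add column fouls_plus_mins = t['fouls'] + t['mins']:
     mins  fouls  fouls_plus_mins
pos                              
C       2   3.50             5.50
D       1   1.00             2.00
F       1   6.00             7.00
G       2   4.50             6.50
M       4   1.25             5.25
Reading off the value at row 'C', column 'fouls_plus_mins', we get 5.5.

5.5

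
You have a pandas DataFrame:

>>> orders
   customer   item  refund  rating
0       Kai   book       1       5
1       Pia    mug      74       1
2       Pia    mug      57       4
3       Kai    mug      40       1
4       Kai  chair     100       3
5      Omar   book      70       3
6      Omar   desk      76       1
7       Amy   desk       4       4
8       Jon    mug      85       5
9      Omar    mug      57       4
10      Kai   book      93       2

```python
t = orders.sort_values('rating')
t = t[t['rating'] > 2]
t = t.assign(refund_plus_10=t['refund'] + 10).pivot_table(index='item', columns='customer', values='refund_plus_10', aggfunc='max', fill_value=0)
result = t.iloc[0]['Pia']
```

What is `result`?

sort by rating:
   customer   item  refund  rating
1       Pia    mug      74       1
3       Kai    mug      40       1
6      Omar   desk      76       1
10      Kai   book      93       2
4       Kai  chair     100       3
5      Omar   book      70       3
2       Pia    mug      57       4
7       Amy   desk       4       4
9      Omar    mug      57       4
0       Kai   book       1       5
8       Jon    mug      85       5
filter rows where rating > 2:
  customer   item  refund  rating
4      Kai  chair     100       3
5     Omar   book      70       3
2      Pia    mug      57       4
7      Amy   desk       4       4
9     Omar    mug      57       4
0      Kai   book       1       5
8      Jon    mug      85       5
add column refund_plus_10 = t['refund'] + 10:
  customer   item  refund  rating  refund_plus_10
4      Kai  chair     100       3             110
5     Omar   book      70       3              80
2      Pia    mug      57       4              67
7      Amy   desk       4       4              14
9     Omar    mug      57       4              67
0      Kai   book       1       5              11
8      Jon    mug      85       5              95
pivot: rows=item, cols=customer, max(refund_plus_10):
customer  Amy  Jon  Kai  Omar  Pia
item                              
book        0    0   11    80    0
chair       0    0  110     0    0
desk       14    0    0     0    0
mug         0   95    0    67   67
So iloc[0]['Pia'] = 0.

0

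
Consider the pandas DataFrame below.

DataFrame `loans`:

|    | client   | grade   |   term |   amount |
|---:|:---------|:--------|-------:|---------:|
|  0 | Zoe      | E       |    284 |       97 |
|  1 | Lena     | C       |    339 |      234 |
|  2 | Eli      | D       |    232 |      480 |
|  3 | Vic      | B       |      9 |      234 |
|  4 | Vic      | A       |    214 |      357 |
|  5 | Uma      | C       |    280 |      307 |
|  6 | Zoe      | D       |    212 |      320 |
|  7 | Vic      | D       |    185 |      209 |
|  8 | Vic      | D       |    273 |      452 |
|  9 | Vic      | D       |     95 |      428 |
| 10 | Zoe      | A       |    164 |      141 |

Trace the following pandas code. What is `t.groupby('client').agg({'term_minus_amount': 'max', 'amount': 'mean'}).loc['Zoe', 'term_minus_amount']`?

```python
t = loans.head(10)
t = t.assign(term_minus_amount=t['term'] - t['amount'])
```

187

take first 10 rows:
  client grade  term  amount
0    Zoe     E   284      97
1   Lena     C   339     234
2    Eli     D   232     480
3    Vic     B     9     234
4    Vic     A   214     357
5    Uma     C   280     307
6    Zoe     D   212     320
7    Vic     D   185     209
8    Vic     D   273     452
9    Vic     D    95     428
add column term_minus_amount = t['term'] - t['amount']:
  client grade  term  amount  term_minus_amount
0    Zoe     E   284      97                187
1   Lena     C   339     234                105
2    Eli     D   232     480               -248
3    Vic     B     9     234               -225
4    Vic     A   214     357               -143
5    Uma     C   280     307                -27
6    Zoe     D   212     320               -108
7    Vic     D   185     209                -24
8    Vic     D   273     452               -179
9    Vic     D    95     428               -333
group by client: max(term_minus_amount), mean(amount):
        term_minus_amount  amount
client                           
Eli                  -248   480.0
Lena                  105   234.0
Uma                   -27   307.0
Vic                   -24   336.0
Zoe                   187   208.5
Reading off the value at row 'Zoe', column 'term_minus_amount', we get 187.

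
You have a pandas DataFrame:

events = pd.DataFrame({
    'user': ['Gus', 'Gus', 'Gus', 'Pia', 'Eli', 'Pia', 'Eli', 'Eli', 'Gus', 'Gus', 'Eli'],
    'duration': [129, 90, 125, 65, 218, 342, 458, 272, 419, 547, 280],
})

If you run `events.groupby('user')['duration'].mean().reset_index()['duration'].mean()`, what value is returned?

group by user, mean of duration:
user
Eli    307.0
Gus    262.0
Pia    203.5
Name: duration, dtype: float64
reset_index():
  user  duration
0  Eli     307.0
1  Gus     262.0
2  Pia     203.5
Hence 257.5.

257.5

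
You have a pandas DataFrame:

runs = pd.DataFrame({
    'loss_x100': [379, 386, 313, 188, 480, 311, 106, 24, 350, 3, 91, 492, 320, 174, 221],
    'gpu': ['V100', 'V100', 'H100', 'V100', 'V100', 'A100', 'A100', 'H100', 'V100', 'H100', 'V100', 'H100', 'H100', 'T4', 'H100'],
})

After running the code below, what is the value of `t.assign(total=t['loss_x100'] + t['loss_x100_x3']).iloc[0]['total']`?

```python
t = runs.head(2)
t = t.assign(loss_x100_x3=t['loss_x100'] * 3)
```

1516

take first 2 rows:
   loss_x100   gpu
0        379  V100
1        386  V100
add column loss_x100_x3 = t['loss_x100'] * 3:
   loss_x100   gpu  loss_x100_x3
0        379  V100          1137
1        386  V100          1158
add column total = t['loss_x100'] + t['loss_x100_x3']:
   loss_x100   gpu  loss_x100_x3  total
0        379  V100          1137   1516
1        386  V100          1158   1544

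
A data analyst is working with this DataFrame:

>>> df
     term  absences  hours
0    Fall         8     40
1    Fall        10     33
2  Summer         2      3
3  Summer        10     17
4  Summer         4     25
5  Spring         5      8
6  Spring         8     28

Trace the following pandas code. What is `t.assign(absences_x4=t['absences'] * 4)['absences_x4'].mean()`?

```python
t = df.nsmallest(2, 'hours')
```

take 2 rows with smallest hours:
     term  absences  hours
2  Summer         2      3
5  Spring         5      8
add column absences_x4 = t['absences'] * 4:
     term  absences  hours  absences_x4
2  Summer         2      3            8
5  Spring         5      8           20

14.0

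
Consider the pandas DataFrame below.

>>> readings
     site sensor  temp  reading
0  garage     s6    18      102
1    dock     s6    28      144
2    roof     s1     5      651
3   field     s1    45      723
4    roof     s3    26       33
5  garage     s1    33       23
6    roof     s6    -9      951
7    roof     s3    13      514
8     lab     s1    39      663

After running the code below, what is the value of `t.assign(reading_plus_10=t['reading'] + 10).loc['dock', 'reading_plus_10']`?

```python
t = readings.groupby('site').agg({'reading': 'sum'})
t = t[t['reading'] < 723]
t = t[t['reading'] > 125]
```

154

group by site, sum of reading:
        reading
site           
dock        144
field       723
garage      125
lab         663
roof       2149
filter rows where reading < 723:
        reading
site           
dock        144
garage      125
lab         663
filter rows where reading > 125:
      reading
site         
dock      144
lab       663
add column reading_plus_10 = t['reading'] + 10:
      reading  reading_plus_10
site                          
dock      144              154
lab       663              673
value at row 'dock', column 'reading_plus_10' → 154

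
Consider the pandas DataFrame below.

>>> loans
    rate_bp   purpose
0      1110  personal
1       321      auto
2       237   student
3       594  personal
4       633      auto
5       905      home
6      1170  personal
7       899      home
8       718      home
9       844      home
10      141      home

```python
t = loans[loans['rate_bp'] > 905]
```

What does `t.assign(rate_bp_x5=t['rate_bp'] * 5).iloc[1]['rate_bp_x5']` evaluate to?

5850

filter rows where rate_bp > 905:
   rate_bp   purpose
0     1110  personal
6     1170  personal
add column rate_bp_x5 = t['rate_bp'] * 5:
   rate_bp   purpose  rate_bp_x5
0     1110  personal        5550
6     1170  personal        5850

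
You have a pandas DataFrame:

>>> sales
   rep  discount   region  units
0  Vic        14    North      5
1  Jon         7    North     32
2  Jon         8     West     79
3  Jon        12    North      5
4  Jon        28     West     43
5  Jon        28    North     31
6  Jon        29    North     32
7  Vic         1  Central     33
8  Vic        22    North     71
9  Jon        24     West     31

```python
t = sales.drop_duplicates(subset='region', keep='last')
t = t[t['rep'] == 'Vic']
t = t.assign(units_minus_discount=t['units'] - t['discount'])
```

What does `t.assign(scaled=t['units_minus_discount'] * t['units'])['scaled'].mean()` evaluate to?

drop duplicate region (keep=last):
   rep  discount   region  units
7  Vic         1  Central     33
8  Vic        22    North     71
9  Jon        24     West     31
filter rows where rep == 'Vic':
   rep  discount   region  units
7  Vic         1  Central     33
8  Vic        22    North     71
add column units_minus_discount = t['units'] - t['discount']:
   rep  discount   region  units  units_minus_discount
7  Vic         1  Central     33                    32
8  Vic        22    North     71                    49
add column scaled = t['units_minus_discount'] * t['units']:
   rep  discount   region  units  units_minus_discount  scaled
7  Vic         1  Central     33                    32    1056
8  Vic        22    North     71                    49    3479

2267.5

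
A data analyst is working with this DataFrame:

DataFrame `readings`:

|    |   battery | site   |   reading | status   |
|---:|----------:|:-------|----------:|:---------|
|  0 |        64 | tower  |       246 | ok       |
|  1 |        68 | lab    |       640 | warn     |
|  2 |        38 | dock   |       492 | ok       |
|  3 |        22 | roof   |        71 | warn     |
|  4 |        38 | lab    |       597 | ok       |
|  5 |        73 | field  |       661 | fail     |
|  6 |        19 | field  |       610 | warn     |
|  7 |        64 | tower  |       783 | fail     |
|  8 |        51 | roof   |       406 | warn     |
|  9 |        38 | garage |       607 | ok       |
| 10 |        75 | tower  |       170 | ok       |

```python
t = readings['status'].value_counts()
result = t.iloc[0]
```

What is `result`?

value_counts of status:
status
ok      5
warn    4
fail    2
Name: count, dtype: int64
Taking the value at position 0 gives 5.

5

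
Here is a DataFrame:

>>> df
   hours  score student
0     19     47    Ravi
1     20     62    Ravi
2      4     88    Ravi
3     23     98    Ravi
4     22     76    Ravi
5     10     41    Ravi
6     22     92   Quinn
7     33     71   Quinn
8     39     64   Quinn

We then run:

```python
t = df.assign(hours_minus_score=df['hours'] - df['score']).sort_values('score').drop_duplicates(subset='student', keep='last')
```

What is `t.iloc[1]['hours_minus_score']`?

add column hours_minus_score = df['hours'] - df['score']:
   hours  score student  hours_minus_score
0     19     47    Ravi                -28
1     20     62    Ravi                -42
2      4     88    Ravi                -84
3     23     98    Ravi                -75
4     22     76    Ravi                -54
5     10     41    Ravi                -31
6     22     92   Quinn                -70
7     33     71   Quinn                -38
8     39     64   Quinn                -25
sort by score:
   hours  score student  hours_minus_score
5     10     41    Ravi                -31
0     19     47    Ravi                -28
1     20     62    Ravi                -42
8     39     64   Quinn                -25
7     33     71   Quinn                -38
4     22     76    Ravi                -54
2      4     88    Ravi                -84
6     22     92   Quinn                -70
3     23     98    Ravi                -75
drop duplicate student (keep=last):
   hours  score student  hours_minus_score
6     22     92   Quinn                -70
3     23     98    Ravi                -75
Hence -75.

-75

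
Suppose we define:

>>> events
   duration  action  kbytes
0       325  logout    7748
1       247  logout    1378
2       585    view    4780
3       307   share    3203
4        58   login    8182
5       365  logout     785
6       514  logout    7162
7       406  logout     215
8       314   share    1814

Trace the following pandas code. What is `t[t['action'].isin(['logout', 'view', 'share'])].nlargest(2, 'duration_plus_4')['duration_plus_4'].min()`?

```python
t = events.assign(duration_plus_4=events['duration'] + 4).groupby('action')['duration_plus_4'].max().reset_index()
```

518

add column duration_plus_4 = events['duration'] + 4:
   duration  action  kbytes  duration_plus_4
0       325  logout    7748              329
1       247  logout    1378              251
2       585    view    4780              589
3       307   share    3203              311
4        58   login    8182               62
5       365  logout     785              369
6       514  logout    7162              518
7       406  logout     215              410
8       314   share    1814              318
group by action, max of duration_plus_4:
action
login      62
logout    518
share     318
view      589
Name: duration_plus_4, dtype: int64
reset_index():
   action  duration_plus_4
0   login               62
1  logout              518
2   share              318
3    view              589
filter rows where action in ['logout', 'view', 'share']:
   action  duration_plus_4
1  logout              518
2   share              318
3    view              589
take 2 rows with largest duration_plus_4:
   action  duration_plus_4
3    view              589
1  logout              518
Taking the min of column 'duration_plus_4' gives 518.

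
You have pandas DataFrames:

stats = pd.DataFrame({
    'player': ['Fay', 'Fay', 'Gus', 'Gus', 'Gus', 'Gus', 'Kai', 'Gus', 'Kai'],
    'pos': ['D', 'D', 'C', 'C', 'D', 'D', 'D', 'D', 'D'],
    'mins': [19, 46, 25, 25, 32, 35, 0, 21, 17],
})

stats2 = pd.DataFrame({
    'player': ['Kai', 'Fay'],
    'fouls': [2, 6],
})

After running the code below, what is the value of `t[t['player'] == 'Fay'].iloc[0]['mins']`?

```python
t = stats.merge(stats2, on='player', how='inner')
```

merge on 'player' (how='inner') → 4 rows:
  player pos  mins  fouls
0    Fay   D    19      6
1    Fay   D    46      6
2    Kai   D     0      2
3    Kai   D    17      2
filter rows where player == 'Fay':
  player pos  mins  fouls
0    Fay   D    19      6
1    Fay   D    46      6
So iloc[0]['mins'] = 19.

19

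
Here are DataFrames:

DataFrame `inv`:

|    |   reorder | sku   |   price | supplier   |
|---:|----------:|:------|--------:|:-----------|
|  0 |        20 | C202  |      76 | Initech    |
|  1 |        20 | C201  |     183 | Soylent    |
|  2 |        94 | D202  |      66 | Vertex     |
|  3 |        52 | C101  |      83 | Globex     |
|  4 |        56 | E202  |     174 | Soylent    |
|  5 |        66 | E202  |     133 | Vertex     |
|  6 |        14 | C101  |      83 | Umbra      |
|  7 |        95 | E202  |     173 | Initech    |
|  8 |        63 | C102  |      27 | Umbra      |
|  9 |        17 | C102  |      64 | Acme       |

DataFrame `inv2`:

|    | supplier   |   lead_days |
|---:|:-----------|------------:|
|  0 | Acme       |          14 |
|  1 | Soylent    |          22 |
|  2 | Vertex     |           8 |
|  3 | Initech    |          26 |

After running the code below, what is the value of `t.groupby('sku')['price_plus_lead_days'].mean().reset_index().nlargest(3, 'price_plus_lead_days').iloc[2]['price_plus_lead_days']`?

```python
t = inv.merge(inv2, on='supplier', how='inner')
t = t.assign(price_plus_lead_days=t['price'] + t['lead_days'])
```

102.0

merge on 'supplier' (how='inner') → 7 rows:
   reorder   sku  price supplier  lead_days
0       20  C202     76  Initech         26
1       20  C201    183  Soylent         22
2       94  D202     66   Vertex          8
3       56  E202    174  Soylent         22
4       66  E202    133   Vertex          8
5       95  E202    173  Initech         26
6       17  C102     64     Acme         14
add column price_plus_lead_days = t['price'] + t['lead_days']:
   reorder   sku  price supplier  lead_days  price_plus_lead_days
0       20  C202     76  Initech         26                   102
1       20  C201    183  Soylent         22                   205
2       94  D202     66   Vertex          8                    74
3       56  E202    174  Soylent         22                   196
4       66  E202    133   Vertex          8                   141
5       95  E202    173  Initech         26                   199
6       17  C102     64     Acme         14                    78
group by sku, mean of price_plus_lead_days:
sku
C102     78.000000
C201    205.000000
C202    102.000000
D202     74.000000
E202    178.666667
Name: price_plus_lead_days, dtype: float64
reset_index():
    sku  price_plus_lead_days
0  C102             78.000000
1  C201            205.000000
2  C202            102.000000
3  D202             74.000000
4  E202            178.666667
take 3 rows with largest price_plus_lead_days:
    sku  price_plus_lead_days
1  C201            205.000000
4  E202            178.666667
2  C202            102.000000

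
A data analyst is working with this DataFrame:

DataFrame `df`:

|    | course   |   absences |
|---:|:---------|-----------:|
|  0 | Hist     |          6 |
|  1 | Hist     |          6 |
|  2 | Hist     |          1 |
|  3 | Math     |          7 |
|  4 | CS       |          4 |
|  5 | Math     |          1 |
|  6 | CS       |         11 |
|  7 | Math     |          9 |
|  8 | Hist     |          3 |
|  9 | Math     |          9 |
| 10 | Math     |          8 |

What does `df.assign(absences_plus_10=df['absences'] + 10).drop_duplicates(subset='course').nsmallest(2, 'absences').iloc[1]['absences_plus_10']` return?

add column absences_plus_10 = df['absences'] + 10:
   course  absences  absences_plus_10
0    Hist         6                16
1    Hist         6                16
2    Hist         1                11
3    Math         7                17
4      CS         4                14
5    Math         1                11
6      CS        11                21
7    Math         9                19
8    Hist         3                13
9    Math         9                19
10   Math         8                18
drop duplicate course (keep=first):
  course  absences  absences_plus_10
0   Hist         6                16
3   Math         7                17
4     CS         4                14
take 2 rows with smallest absences:
  course  absences  absences_plus_10
4     CS         4                14
0   Hist         6                16
value at position 1, column 'absences_plus_10' → 16

16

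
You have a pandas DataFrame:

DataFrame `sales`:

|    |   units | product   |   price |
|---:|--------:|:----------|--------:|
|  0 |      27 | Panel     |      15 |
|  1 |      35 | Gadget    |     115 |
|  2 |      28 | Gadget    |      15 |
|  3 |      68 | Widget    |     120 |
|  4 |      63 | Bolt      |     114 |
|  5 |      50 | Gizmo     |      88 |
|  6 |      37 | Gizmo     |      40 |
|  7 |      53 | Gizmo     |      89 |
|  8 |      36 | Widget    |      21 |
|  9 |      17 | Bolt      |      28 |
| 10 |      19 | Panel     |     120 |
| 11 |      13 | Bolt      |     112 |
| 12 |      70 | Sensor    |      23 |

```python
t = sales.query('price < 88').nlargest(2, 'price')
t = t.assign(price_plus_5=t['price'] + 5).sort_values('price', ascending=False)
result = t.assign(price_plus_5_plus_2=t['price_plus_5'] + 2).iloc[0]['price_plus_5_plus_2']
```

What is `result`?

filter rows where price < 88:
    units product  price
0      27   Panel     15
2      28  Gadget     15
6      37   Gizmo     40
8      36  Widget     21
9      17    Bolt     28
12     70  Sensor     23
take 2 rows with largest price:
   units product  price
6     37   Gizmo     40
9     17    Bolt     28
add column price_plus_5 = t['price'] + 5:
   units product  price  price_plus_5
6     37   Gizmo     40            45
9     17    Bolt     28            33
sort by price descending:
   units product  price  price_plus_5
6     37   Gizmo     40            45
9     17    Bolt     28            33
add column price_plus_5_plus_2 = t['price_plus_5'] + 2:
   units product  price  price_plus_5  price_plus_5_plus_2
6     37   Gizmo     40            45                   47
9     17    Bolt     28            33                   35

47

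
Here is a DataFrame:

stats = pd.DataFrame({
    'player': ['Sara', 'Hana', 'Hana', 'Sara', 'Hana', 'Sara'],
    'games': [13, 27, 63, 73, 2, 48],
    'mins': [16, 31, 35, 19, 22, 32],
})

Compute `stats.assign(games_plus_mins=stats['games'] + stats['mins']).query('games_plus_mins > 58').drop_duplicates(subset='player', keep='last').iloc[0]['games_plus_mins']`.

add column games_plus_mins = stats['games'] + stats['mins']:
  player  games  mins  games_plus_mins
0   Sara     13    16               29
1   Hana     27    31               58
2   Hana     63    35               98
3   Sara     73    19               92
4   Hana      2    22               24
5   Sara     48    32               80
filter rows where games_plus_mins > 58:
  player  games  mins  games_plus_mins
2   Hana     63    35               98
3   Sara     73    19               92
5   Sara     48    32               80
drop duplicate player (keep=last):
  player  games  mins  games_plus_mins
2   Hana     63    35               98
5   Sara     48    32               80

98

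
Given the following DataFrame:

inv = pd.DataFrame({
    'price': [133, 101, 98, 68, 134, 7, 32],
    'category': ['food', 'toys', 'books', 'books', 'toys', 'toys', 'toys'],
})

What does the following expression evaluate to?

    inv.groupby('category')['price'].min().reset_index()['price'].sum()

group by category, min of price:
category
books     68
food     133
toys       7
Name: price, dtype: int64
reset_index():
  category  price
0    books     68
1     food    133
2     toys      7
So sum() = 208.

208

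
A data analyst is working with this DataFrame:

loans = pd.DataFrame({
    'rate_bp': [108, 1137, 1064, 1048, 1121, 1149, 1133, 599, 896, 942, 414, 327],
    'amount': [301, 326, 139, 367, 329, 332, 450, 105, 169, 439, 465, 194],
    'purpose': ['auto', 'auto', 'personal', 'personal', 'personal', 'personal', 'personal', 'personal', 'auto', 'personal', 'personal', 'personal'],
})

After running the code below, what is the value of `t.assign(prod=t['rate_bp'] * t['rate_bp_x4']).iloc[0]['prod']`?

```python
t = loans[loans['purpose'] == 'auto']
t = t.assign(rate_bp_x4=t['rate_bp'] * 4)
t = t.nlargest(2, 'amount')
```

5171076

filter rows where purpose == 'auto':
   rate_bp  amount purpose
0      108     301    auto
1     1137     326    auto
8      896     169    auto
add column rate_bp_x4 = t['rate_bp'] * 4:
   rate_bp  amount purpose  rate_bp_x4
0      108     301    auto         432
1     1137     326    auto        4548
8      896     169    auto        3584
take 2 rows with largest amount:
   rate_bp  amount purpose  rate_bp_x4
1     1137     326    auto        4548
0      108     301    auto         432
add column prod = t['rate_bp'] * t['rate_bp_x4']:
   rate_bp  amount purpose  rate_bp_x4     prod
1     1137     326    auto        4548  5171076
0      108     301    auto         432    46656
Then the value at position 0, column 'prod': 5171076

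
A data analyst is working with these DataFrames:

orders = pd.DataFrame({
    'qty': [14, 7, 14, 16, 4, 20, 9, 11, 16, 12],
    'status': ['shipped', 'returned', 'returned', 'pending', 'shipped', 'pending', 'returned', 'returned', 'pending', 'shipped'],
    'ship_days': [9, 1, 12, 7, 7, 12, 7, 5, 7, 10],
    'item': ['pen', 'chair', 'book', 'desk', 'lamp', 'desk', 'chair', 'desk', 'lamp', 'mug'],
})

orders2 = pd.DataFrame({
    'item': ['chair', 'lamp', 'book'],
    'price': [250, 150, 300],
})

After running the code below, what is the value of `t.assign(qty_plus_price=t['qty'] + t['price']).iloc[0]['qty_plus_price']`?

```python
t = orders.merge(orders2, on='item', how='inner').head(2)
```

257

merge on 'item' (how='inner') → 5 rows:
   qty    status  ship_days   item  price
0    7  returned          1  chair    250
1   14  returned         12   book    300
2    4   shipped          7   lamp    150
3    9  returned          7  chair    250
4   16   pending          7   lamp    150
take first 2 rows:
   qty    status  ship_days   item  price
0    7  returned          1  chair    250
1   14  returned         12   book    300
add column qty_plus_price = t['qty'] + t['price']:
   qty    status  ship_days   item  price  qty_plus_price
0    7  returned          1  chair    250             257
1   14  returned         12   book    300             314
The value at position 0, column 'qty_plus_price' is 257.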